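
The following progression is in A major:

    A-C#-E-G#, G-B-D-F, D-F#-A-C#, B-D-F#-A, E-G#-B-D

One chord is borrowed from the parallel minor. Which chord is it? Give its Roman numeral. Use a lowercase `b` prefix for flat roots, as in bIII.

In A major the diatonic chords are A, Bm, C#m, D, E, F#m, G#dim. Of the given chords, A–C#–E–G# = Amaj7, D–F#–A–C# = Dmaj7, B–D–F#–A = Bm7 and E–G#–B–D = E7 are diatonic. G–B–D–F is not: scale degree 7 in A major carries G#dim (vii°). In A minor the chord on that degree is G7, so here it functions as bVII7, borrowed from the parallel minor.

bVII7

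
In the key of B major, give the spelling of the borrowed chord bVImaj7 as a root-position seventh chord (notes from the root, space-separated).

G B D F#

The root of bVImaj7 is the lowered 6th degree: G# becomes G. Building the major-seventh chord from the parallel minor on G: G–B–D–F#.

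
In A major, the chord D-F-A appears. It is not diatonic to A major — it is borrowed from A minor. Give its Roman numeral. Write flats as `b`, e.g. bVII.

The root D is the diatonic 4th degree of A major; the borrowing shows in the chord quality. The diatonic chord on degree 4 would be D (IV), but D–F–A is the minor chord from A minor. As a borrowed chord it is labeled iv.

iv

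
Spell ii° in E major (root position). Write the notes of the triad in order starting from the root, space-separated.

The root, F#, is scale degree 2 — the same note in E major and E minor; only the chord quality changes. Stacking thirds in E minor on F# gives F#–A–C.

F# A C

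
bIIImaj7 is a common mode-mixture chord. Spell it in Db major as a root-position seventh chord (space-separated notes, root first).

Scale degree 3 in Db major is F. bIIImaj7 uses the lowered form, Fb, taken from Db minor. Building the major-seventh chord from the parallel minor on Fb: Fb–Ab–Cb–Eb.

Fb Ab Cb Eb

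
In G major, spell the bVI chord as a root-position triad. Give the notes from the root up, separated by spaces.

The root of bVI is the lowered 6th degree: E becomes Eb. In G minor the chord on Eb is Eb–G–Bb.

Eb G Bb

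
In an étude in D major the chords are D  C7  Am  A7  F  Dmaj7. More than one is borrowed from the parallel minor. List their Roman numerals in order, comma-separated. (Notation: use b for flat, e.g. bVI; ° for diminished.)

In D major the diatonic chords are D, Em, F#m, G, A, Bm, C#dim. D, A7 and Dmaj7 all belong to that set. C7 (C–E–G–Bb) is not: scale degree 7 in D major carries C#dim (vii°). In D minor the chord on that degree is C7, so here it functions as bVII7, borrowed from the parallel minor. Am (A–C–E) is not: scale degree 5 in D major carries A (V). In D minor the chord on that degree is Am, so here it functions as v, borrowed from the parallel minor. F (F–A–C) is not: scale degree 3 in D major carries F#m (iii). In D minor the chord on that degree is F, so here it functions as bIII, borrowed from the parallel minor.

bVII7, v, bIII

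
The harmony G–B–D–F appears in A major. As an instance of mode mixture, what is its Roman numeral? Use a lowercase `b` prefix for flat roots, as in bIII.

G is the lowered form of scale degree 7 in A major (the diatonic degree 7 is G#). G–B–D–F is a dominant-seventh chord — the form found in A minor, not the diatonic vii° (G#dim). Borrowed into A major it is written bVII7.

bVII7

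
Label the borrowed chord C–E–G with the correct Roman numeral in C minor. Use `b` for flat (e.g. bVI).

I

C is scale degree 1 in C minor. C–E–G is a major chord — the form found in C major, not the diatonic i (Cm). Borrowed into C minor it is written I.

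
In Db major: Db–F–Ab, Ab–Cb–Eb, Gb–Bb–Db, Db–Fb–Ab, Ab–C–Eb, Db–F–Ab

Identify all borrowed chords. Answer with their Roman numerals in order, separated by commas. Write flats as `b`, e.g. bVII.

v, i

In Db major the diatonic chords are Db, Ebm, Fm, Gb, Ab, Bbm, Cdim. Of the given chords, Db–F–Ab = Db, Gb–Bb–Db = Gb and Ab–C–Eb = Ab are diatonic. Ab–Cb–Eb is not: scale degree 5 in Db major carries Ab (V). In Db minor the chord on that degree is Abm, so here it functions as v, borrowed from the parallel minor. But Db–Fb–Ab is foreign: the diatonic I on degree 1 is Db, whereas Dbm comes from Db minor. It is labeled i.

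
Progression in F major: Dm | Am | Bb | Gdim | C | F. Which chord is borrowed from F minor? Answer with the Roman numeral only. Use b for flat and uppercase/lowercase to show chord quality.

ii°

The diatonic triads in F major are F, Gm, Am, Bb, C, Dm, Edim. Of the given chords, Dm, Am, Bb, C and F are diatonic. Gdim (G–Bb–Db) is not: scale degree 2 in F major carries Gm (ii). In F minor the chord on that degree is Gdim, so here it functions as ii°, borrowed from the parallel minor.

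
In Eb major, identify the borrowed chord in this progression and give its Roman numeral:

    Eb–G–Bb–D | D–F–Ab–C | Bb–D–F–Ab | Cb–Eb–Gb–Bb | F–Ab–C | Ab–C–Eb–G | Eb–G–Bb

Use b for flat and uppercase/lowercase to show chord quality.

In Eb major the diatonic chords are Eb, Fm, Gm, Ab, Bb, Cm, Ddim. Of the given chords, Eb–G–Bb–D = Ebmaj7, D–F–Ab–C = Dm7b5, Bb–D–F–Ab = Bb7, F–Ab–C = Fm, Ab–C–Eb–G = Abmaj7 and Eb–G–Bb = Eb are diatonic. Cb–Eb–Gb–Bb is not: scale degree 6 in Eb major carries Cm (vi). In Eb minor the chord on that degree is Cbmaj7, so here it functions as bVImaj7, borrowed from the parallel minor.

bVImaj7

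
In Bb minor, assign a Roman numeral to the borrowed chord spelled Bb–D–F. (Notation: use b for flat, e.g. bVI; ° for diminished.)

I

The root Bb is the diatonic 1st degree of Bb minor; the borrowing shows in the chord quality. Bb–D–F is a major chord — the form found in Bb major, not the diatonic i (Bbm). Borrowed into Bb minor it is written I.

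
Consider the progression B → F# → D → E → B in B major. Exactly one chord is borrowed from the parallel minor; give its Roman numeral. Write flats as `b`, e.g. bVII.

bIII

B major has the diatonic set B, C#m, D#m, E, F#, G#m, A#dim. Of the given chords, B, F# and E are diatonic. D (D–F#–A) is not: scale degree 3 in B major carries D#m (iii). In B minor the chord on that degree is D, so here it functions as bIII, borrowed from the parallel minor.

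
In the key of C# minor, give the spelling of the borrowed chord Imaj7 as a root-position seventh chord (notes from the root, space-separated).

C# E# G# B#

Imaj7 is built on scale degree 1, which is C# in both C# minor and its parallel. In C# major the chord on C# is C#–E#–G#–B#.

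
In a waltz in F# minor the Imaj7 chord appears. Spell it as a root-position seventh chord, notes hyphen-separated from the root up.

Imaj7 is built on scale degree 1, which is F# in both F# minor and its parallel. Stacking thirds in F# major on F# gives F#–A#–C#–E#.

F#-A#-C#-E#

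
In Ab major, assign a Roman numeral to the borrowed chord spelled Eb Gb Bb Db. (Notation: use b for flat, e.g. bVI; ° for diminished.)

v7

Eb is scale degree 5 in Ab major. Eb–Gb–Bb–Db is a minor-seventh chord — the form found in Ab minor, not the diatonic V (Eb). Borrowed into Ab major it is written v7.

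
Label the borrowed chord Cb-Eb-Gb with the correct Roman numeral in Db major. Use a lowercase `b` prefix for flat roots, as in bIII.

The root Cb is the lowered 7th scale degree — diatonically Db major has C there. Diatonically Db major has Cdim (vii°) on that degree; Cb–Eb–Gb is instead the major chord native to Db minor, so it takes the label bVII.

bVII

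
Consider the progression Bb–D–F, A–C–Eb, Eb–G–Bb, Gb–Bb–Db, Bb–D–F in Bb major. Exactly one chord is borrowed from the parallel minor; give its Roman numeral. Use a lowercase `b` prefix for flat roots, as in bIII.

Bb major has the diatonic set Bb, Cm, Dm, Eb, F, Gm, Adim. Bb–D–F = Bb, A–C–Eb = Adim and Eb–G–Bb = Eb are all diatonic. Gb–Bb–Db is not: scale degree 6 in Bb major carries Gm (vi). In Bb minor the chord on that degree is Gb, so here it functions as bVI, borrowed from the parallel minor.

bVI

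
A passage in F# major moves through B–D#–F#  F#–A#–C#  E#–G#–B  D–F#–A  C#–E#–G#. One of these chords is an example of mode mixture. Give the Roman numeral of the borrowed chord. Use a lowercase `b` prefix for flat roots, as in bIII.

bVI

F# major has the diatonic set F#, G#m, A#m, B, C#, D#m, E#dim. B–D#–F# = B, F#–A#–C# = F#, E#–G#–B = E#dim and C#–E#–G# = C# are all diatonic. D–F#–A doesn't fit — on degree 6 F# major would have D#m (vi). D is the degree-6 chord of F# minor, so it is the borrowed bVI.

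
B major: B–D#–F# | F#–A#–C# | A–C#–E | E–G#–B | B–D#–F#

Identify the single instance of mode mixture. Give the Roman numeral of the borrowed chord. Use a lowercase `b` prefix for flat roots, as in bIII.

bVII

B major has the diatonic set B, C#m, D#m, E, F#, G#m, A#dim. Of the given chords, B–D#–F# = B, F#–A#–C# = F# and E–G#–B = E are diatonic. A–C#–E doesn't fit — on degree 7 B major would have A#dim (vii°). A is the degree-7 chord of B minor, so it is the borrowed bVII.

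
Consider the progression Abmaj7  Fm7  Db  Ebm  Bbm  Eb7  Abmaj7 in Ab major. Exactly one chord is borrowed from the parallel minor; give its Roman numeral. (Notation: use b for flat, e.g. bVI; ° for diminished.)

The diatonic triads in Ab major are Ab, Bbm, Cm, Db, Eb, Fm, Gdim. Abmaj7, Fm7, Db, Bbm and Eb7 are all diatonic. Ebm (Eb–Gb–Bb) doesn't fit — on degree 5 Ab major would have Eb (V). Ebm is the degree-5 chord of Ab minor, so it is the borrowed v.

v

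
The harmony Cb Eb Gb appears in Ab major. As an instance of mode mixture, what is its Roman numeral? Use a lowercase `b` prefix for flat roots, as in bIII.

bIII

The root Cb is the lowered 3rd scale degree — diatonically Ab major has C there. The diatonic chord on degree 3 would be Cm (iii), but Cb–Eb–Gb is the major chord from Ab minor. As a borrowed chord it is labeled bIII.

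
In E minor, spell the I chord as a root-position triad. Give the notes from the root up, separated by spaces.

E G# B

I is built on scale degree 1, which is E in both E minor and its parallel. Stacking thirds in E major on E gives E–G#–B.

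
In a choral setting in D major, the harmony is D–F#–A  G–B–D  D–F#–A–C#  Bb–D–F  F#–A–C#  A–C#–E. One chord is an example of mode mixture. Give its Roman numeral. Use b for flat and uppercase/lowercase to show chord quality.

bVI

In D major the diatonic chords are D, Em, F#m, G, A, Bm, C#dim. Of the given chords, D–F#–A = D, G–B–D = G, D–F#–A–C# = Dmaj7, F#–A–C# = F#m and A–C#–E = A are diatonic. Bb–D–F doesn't fit — on degree 6 D major would have Bm (vi). Bb is the degree-6 chord of D minor, so it is the borrowed bVI.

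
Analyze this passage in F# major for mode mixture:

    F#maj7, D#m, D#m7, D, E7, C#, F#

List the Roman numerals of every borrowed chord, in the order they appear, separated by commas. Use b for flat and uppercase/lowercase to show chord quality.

bVI, bVII7

The diatonic triads in F# major are F#, G#m, A#m, B, C#, D#m, E#dim. Of the given chords, F#maj7, D#m, D#m7, C# and F# are diatonic. D (D–F#–A) is not: scale degree 6 in F# major carries D#m (vi). In F# minor the chord on that degree is D, so here it functions as bVI, borrowed from the parallel minor. E7 (E–G#–B–D) doesn't fit — on degree 7 F# major would have E#dim (vii°). E7 is the degree-7 chord of F# minor, so it is the borrowed bVII7.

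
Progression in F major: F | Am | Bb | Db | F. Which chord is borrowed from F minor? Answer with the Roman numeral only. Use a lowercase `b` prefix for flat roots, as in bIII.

F major has the diatonic set F, Gm, Am, Bb, C, Dm, Edim. Of the given chords, F, Am and Bb are diatonic. Db (Db–F–Ab) doesn't fit — on degree 6 F major would have Dm (vi). Db is the degree-6 chord of F minor, so it is the borrowed bVI.

bVI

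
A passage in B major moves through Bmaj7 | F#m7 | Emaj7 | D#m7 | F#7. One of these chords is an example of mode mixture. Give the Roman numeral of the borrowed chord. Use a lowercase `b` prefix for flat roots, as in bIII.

The diatonic triads in B major are B, C#m, D#m, E, F#, G#m, A#dim. Bmaj7, Emaj7, D#m7 and F#7 are all diatonic. F#m7 (F#–A–C#–E) is not: scale degree 5 in B major carries F# (V). In B minor the chord on that degree is F#m7, so here it functions as v7, borrowed from the parallel minor.

v7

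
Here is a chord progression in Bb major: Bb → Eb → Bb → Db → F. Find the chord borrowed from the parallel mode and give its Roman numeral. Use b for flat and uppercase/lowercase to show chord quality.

Bb major has the diatonic set Bb, Cm, Dm, Eb, F, Gm, Adim. Bb, Eb and F are all diatonic. But Db (Db–F–Ab) is foreign: the diatonic iii on degree 3 is Dm, whereas Db comes from Bb minor. It is labeled bIII.

bIII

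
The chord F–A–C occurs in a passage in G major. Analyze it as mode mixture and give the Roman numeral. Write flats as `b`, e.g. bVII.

In G major scale degree 7 is F#; F is its lowered form, from G minor. The diatonic chord on degree 7 would be F#dim (vii°), but F–A–C is the major chord from G minor. As a borrowed chord it is labeled bVII.

bVII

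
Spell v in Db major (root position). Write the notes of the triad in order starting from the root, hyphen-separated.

v is built on scale degree 5, which is Ab in both Db major and its parallel. Stacking thirds in Db minor on Ab gives Ab–Cb–Eb.

Ab-Cb-Eb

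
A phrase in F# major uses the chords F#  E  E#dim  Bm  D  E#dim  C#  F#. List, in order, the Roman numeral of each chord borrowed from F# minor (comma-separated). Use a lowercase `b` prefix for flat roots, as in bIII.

bVII, iv, bVI

The diatonic triads in F# major are F#, G#m, A#m, B, C#, D#m, E#dim. Of the given chords, F#, E#dim and C# are diatonic. E (E–G#–B) doesn't fit — on degree 7 F# major would have E#dim (vii°). E is the degree-7 chord of F# minor, so it is the borrowed bVII. Bm (B–D–F#) doesn't fit — on degree 4 F# major would have B (IV). Bm is the degree-4 chord of F# minor, so it is the borrowed iv. But D (D–F#–A) is foreign: the diatonic vi on degree 6 is D#m, whereas D comes from F# minor. It is labeled bVI.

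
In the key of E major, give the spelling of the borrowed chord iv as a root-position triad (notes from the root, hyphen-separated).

The root, A, is scale degree 4 — the same note in E major and E minor; only the chord quality changes. In E minor the chord on A is A–C–E.

A-C-E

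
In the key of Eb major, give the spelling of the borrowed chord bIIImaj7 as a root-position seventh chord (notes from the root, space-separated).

bIIImaj7 is built on the lowered scale degree 3. In Eb major degree 3 is G; lowered it becomes Gb. Stacking thirds in Eb minor on Gb gives Gb–Bb–Db–F.

Gb Bb Db F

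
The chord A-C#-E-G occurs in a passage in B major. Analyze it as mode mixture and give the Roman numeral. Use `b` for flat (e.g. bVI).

The root A is the lowered 7th scale degree — diatonically B major has A# there. Diatonically B major has A#dim (vii°) on that degree; A–C#–E–G is instead the dominant-seventh chord native to B minor, so it takes the label bVII7.

bVII7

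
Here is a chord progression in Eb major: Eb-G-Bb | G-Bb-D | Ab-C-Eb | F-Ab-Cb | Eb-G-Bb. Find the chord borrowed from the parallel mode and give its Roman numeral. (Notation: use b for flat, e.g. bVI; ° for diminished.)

The diatonic triads in Eb major are Eb, Fm, Gm, Ab, Bb, Cm, Ddim. Eb–G–Bb = Eb, G–Bb–D = Gm and Ab–C–Eb = Ab are all diatonic. F–Ab–Cb doesn't fit — on degree 2 Eb major would have Fm (ii). Fdim is the degree-2 chord of Eb minor, so it is the borrowed ii°.

ii°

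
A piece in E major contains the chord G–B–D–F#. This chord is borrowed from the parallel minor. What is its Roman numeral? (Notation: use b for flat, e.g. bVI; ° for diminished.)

bIIImaj7

In E major scale degree 3 is G#; G is its lowered form, from E minor. Diatonically E major has G#m (iii) on that degree; G–B–D–F# is instead the major-seventh chord native to E minor, so it takes the label bIIImaj7.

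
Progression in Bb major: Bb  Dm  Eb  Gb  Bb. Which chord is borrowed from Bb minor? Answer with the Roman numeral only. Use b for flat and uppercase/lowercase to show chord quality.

Bb major has the diatonic set Bb, Cm, Dm, Eb, F, Gm, Adim. Of the given chords, Bb, Dm and Eb are diatonic. But Gb (Gb–Bb–Db) is foreign: the diatonic vi on degree 6 is Gm, whereas Gb comes from Bb minor. It is labeled bVI.

bVI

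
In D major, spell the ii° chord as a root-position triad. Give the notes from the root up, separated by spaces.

E G Bb

The root, E, is scale degree 2 — the same note in D major and D minor; only the chord quality changes. Stacking thirds in D minor on E gives E–G–Bb.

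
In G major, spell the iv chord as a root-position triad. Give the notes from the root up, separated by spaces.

iv is built on scale degree 4, which is C in both G major and its parallel. Stacking thirds in G minor on C gives C–Eb–G.

C Eb G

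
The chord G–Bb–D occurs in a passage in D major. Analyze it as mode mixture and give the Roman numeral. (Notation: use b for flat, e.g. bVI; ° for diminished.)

iv

The root G is the diatonic 4th degree of D major; the borrowing shows in the chord quality. Diatonically D major has G (IV) on that degree; G–Bb–D is instead the minor chord native to D minor, so it takes the label iv.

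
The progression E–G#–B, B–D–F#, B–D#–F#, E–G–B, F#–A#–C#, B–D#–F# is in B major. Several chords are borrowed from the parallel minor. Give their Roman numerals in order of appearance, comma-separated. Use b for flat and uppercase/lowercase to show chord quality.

i, iv

In B major the diatonic chords are B, C#m, D#m, E, F#, G#m, A#dim. E–G#–B = E, B–D#–F# = B and F#–A#–C# = F# are all diatonic. B–D–F# doesn't fit — on degree 1 B major would have B (I). Bm is the degree-1 chord of B minor, so it is the borrowed i. E–G–B doesn't fit — on degree 4 B major would have E (IV). Em is the degree-4 chord of B minor, so it is the borrowed iv.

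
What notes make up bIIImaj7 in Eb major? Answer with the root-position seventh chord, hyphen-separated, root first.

The root of bIIImaj7 is the lowered 3rd degree: G becomes Gb. Building the major-seventh chord from the parallel minor on Gb: Gb–Bb–Db–F.

Gb-Bb-Db-F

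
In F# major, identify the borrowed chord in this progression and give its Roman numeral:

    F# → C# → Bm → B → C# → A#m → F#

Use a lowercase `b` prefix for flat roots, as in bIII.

F# major has the diatonic set F#, G#m, A#m, B, C#, D#m, E#dim. F#, C#, B and A#m all belong to that set. But Bm (B–D–F#) is foreign: the diatonic IV on degree 4 is B, whereas Bm comes from F# minor. It is labeled iv.

iv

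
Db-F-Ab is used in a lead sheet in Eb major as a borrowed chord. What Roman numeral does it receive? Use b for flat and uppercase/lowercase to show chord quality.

In Eb major scale degree 7 is D; Db is its lowered form, from Eb minor. Db–F–Ab is a major chord — the form found in Eb minor, not the diatonic vii° (Ddim). Borrowed into Eb major it is written bVII.

bVII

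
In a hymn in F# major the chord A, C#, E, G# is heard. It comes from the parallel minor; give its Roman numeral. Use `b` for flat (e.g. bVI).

In F# major scale degree 3 is A#; A is its lowered form, from F# minor. The diatonic chord on degree 3 would be A#m (iii), but A–C#–E–G# is the major-seventh chord from F# minor. As a borrowed chord it is labeled bIIImaj7.

bIIImaj7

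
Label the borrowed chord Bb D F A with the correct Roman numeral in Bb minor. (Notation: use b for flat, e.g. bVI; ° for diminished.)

Imaj7

The root Bb is the diatonic 1st degree of Bb minor; the borrowing shows in the chord quality. Bb–D–F–A is a major-seventh chord — the form found in Bb major, not the diatonic i (Bbm). Borrowed into Bb minor it is written Imaj7.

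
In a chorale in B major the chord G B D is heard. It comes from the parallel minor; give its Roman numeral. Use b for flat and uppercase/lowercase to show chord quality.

bVI

G is the lowered form of scale degree 6 in B major (the diatonic degree 6 is G#). The diatonic chord on degree 6 would be G#m (vi), but G–B–D is the major chord from B minor. As a borrowed chord it is labeled bVI.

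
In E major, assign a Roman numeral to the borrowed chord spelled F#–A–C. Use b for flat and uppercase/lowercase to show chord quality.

F# is scale degree 2 in E major. The diatonic chord on degree 2 would be F#m (ii), but F#–A–C is the diminished chord from E minor. As a borrowed chord it is labeled ii°.

ii°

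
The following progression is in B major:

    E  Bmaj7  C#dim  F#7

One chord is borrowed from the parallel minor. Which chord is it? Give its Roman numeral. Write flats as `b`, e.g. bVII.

ii°

B major has the diatonic set B, C#m, D#m, E, F#, G#m, A#dim. E, Bmaj7 and F#7 all belong to that set. C#dim (C#–E–G) is not: scale degree 2 in B major carries C#m (ii). In B minor the chord on that degree is C#dim, so here it functions as ii°, borrowed from the parallel minor.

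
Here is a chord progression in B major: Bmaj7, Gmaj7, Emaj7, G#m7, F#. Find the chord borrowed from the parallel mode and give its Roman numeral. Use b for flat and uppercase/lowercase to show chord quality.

In B major the diatonic chords are B, C#m, D#m, E, F#, G#m, A#dim. Bmaj7, Emaj7, G#m7 and F# all belong to that set. But Gmaj7 (G–B–D–F#) is foreign: the diatonic vi on degree 6 is G#m, whereas Gmaj7 comes from B minor. It is labeled bVImaj7.

bVImaj7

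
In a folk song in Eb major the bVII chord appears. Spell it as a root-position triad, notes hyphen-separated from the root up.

The root of bVII is the lowered 7th degree: D becomes Db. Stacking thirds in Eb minor on Db gives Db–F–Ab.

Db-F-Ab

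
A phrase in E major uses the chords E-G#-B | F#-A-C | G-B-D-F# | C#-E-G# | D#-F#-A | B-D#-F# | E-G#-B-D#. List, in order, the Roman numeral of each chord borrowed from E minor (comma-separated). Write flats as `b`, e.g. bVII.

ii°, bIIImaj7

The diatonic triads in E major are E, F#m, G#m, A, B, C#m, D#dim. E–G#–B = E, C#–E–G# = C#m, D#–F#–A = D#dim, B–D#–F# = B and E–G#–B–D# = Emaj7 all belong to that set. F#–A–C is not: scale degree 2 in E major carries F#m (ii). In E minor the chord on that degree is F#dim, so here it functions as ii°, borrowed from the parallel minor. G–B–D–F# is not: scale degree 3 in E major carries G#m (iii). In E minor the chord on that degree is Gmaj7, so here it functions as bIIImaj7, borrowed from the parallel minor.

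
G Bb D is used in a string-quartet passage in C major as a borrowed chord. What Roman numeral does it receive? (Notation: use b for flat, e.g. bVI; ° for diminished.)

G is scale degree 5 in C major. Diatonically C major has G (V) on that degree; G–Bb–D is instead the minor chord native to C minor, so it takes the label v.

v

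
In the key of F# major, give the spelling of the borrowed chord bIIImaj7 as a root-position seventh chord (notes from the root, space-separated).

A C# E G#

The root of bIIImaj7 is the lowered 3rd degree: A# becomes A. In F# minor the chord on A is A–C#–E–G#.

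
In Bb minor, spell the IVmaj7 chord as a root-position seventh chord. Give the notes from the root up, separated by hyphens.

Eb-G-Bb-D

IVmaj7 is built on scale degree 4, which is Eb in both Bb minor and its parallel. Building the major-seventh chord from the parallel major on Eb: Eb–G–Bb–D.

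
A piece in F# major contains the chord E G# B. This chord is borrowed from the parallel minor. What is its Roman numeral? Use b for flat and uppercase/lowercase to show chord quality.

E is the lowered form of scale degree 7 in F# major (the diatonic degree 7 is E#). The diatonic chord on degree 7 would be E#dim (vii°), but E–G#–B is the major chord from F# minor. As a borrowed chord it is labeled bVII.

bVII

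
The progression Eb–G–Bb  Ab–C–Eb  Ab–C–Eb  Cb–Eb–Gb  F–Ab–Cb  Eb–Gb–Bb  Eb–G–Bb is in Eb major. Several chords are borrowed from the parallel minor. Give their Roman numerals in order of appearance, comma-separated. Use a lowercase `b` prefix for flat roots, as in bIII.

In Eb major the diatonic chords are Eb, Fm, Gm, Ab, Bb, Cm, Ddim. Eb–G–Bb = Eb and Ab–C–Eb = Ab both belong to that set. Cb–Eb–Gb is not: scale degree 6 in Eb major carries Cm (vi). In Eb minor the chord on that degree is Cb, so here it functions as bVI, borrowed from the parallel minor. But F–Ab–Cb is foreign: the diatonic ii on degree 2 is Fm, whereas Fdim comes from Eb minor. It is labeled ii°. Eb–Gb–Bb is not: scale degree 1 in Eb major carries Eb (I). In Eb minor the chord on that degree is Ebm, so here it functions as i, borrowed from the parallel minor.

bVI, ii°, i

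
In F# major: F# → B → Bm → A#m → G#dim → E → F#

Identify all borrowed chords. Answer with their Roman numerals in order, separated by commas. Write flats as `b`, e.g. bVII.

iv, ii°, bVII

The diatonic triads in F# major are F#, G#m, A#m, B, C#, D#m, E#dim. Of the given chords, F#, B and A#m are diatonic. Bm (B–D–F#) doesn't fit — on degree 4 F# major would have B (IV). Bm is the degree-4 chord of F# minor, so it is the borrowed iv. G#dim (G#–B–D) is not: scale degree 2 in F# major carries G#m (ii). In F# minor the chord on that degree is G#dim, so here it functions as ii°, borrowed from the parallel minor. E (E–G#–B) is not: scale degree 7 in F# major carries E#dim (vii°). In F# minor the chord on that degree is E, so here it functions as bVII, borrowed from the parallel minor.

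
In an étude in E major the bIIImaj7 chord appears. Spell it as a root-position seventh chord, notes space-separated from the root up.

Scale degree 3 in E major is G#. bIIImaj7 uses the lowered form, G, taken from E minor. In E minor the chord on G is G–B–D–F#.

G B D F#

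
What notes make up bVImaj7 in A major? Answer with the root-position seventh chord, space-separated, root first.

F A C E

The root of bVImaj7 is the lowered 6th degree: F# becomes F. In A minor the chord on F is F–A–C–E.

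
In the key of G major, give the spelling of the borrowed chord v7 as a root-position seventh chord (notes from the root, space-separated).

v7 is built on scale degree 5, which is D in both G major and its parallel. Building the minor-seventh chord from the parallel minor on D: D–F–A–C.

D F A C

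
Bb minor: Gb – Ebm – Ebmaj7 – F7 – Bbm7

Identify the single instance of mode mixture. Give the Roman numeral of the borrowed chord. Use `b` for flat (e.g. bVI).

The diatonic triads in Bb minor (with V from harmonic minor) are Bbm, Cdim, Db, Ebm, F, Gb, Ab. Of the given chords, Gb, Ebm, F7 and Bbm7 are diatonic. Ebmaj7 (Eb–G–Bb–D) doesn't fit — on degree 4 Bb minor would have Ebm (iv). Ebmaj7 is the degree-4 chord of Bb major, so it is the borrowed IVmaj7.

IVmaj7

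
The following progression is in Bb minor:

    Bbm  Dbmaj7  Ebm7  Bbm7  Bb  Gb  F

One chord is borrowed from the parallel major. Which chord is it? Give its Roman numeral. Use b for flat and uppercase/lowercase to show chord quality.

I

The diatonic triads in Bb minor (with V from harmonic minor) are Bbm, Cdim, Db, Ebm, F, Gb, Ab. Bbm, Dbmaj7, Ebm7, Bbm7, Gb and F are all diatonic. Bb (Bb–D–F) doesn't fit — on degree 1 Bb minor would have Bbm (i). Bb is the degree-1 chord of Bb major, so it is the borrowed I.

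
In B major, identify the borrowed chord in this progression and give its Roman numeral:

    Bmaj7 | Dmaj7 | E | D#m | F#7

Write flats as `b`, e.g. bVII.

B major has the diatonic set B, C#m, D#m, E, F#, G#m, A#dim. Bmaj7, E, D#m and F#7 are all diatonic. Dmaj7 (D–F#–A–C#) is not: scale degree 3 in B major carries D#m (iii). In B minor the chord on that degree is Dmaj7, so here it functions as bIIImaj7, borrowed from the parallel minor.

bIIImaj7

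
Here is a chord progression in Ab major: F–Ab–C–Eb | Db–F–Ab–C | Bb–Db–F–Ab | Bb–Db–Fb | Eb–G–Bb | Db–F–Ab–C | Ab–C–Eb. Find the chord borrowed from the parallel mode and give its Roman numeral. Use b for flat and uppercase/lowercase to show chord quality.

ii°

Ab major has the diatonic set Ab, Bbm, Cm, Db, Eb, Fm, Gdim. Of the given chords, F–Ab–C–Eb = Fm7, Db–F–Ab–C = Dbmaj7, Bb–Db–F–Ab = Bbm7, Eb–G–Bb = Eb and Ab–C–Eb = Ab are diatonic. But Bb–Db–Fb is foreign: the diatonic ii on degree 2 is Bbm, whereas Bbdim comes from Ab minor. It is labeled ii°.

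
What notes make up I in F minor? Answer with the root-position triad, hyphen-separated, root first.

The root, F, is scale degree 1 — the same note in F minor and F major; only the chord quality changes. Stacking thirds in F major on F gives F–A–C.

F-A-C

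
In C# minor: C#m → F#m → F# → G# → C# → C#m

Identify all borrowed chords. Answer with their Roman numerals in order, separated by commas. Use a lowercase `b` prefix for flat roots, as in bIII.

In C# minor (with V from harmonic minor) the diatonic chords are C#m, D#dim, E, F#m, G#, A, B. C#m, F#m and G# all belong to that set. F# (F#–A#–C#) doesn't fit — on degree 4 C# minor would have F#m (iv). F# is the degree-4 chord of C# major, so it is the borrowed IV. C# (C#–E#–G#) doesn't fit — on degree 1 C# minor would have C#m (i). C# is the degree-1 chord of C# major, so it is the borrowed I.

IV, I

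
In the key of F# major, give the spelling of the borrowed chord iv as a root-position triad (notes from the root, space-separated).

iv is built on scale degree 4, which is B in both F# major and its parallel. Stacking thirds in F# minor on B gives B–D–F#.

B D F#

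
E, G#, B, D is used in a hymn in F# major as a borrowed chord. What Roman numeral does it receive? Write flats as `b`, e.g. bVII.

The root E is the lowered 7th scale degree — diatonically F# major has E# there. E–G#–B–D is a dominant-seventh chord — the form found in F# minor, not the diatonic vii° (E#dim). Borrowed into F# major it is written bVII7.

bVII7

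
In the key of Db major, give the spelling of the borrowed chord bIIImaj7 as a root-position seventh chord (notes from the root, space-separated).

The root of bIIImaj7 is the lowered 3rd degree: F becomes Fb. Stacking thirds in Db minor on Fb gives Fb–Ab–Cb–Eb.

Fb Ab Cb Eb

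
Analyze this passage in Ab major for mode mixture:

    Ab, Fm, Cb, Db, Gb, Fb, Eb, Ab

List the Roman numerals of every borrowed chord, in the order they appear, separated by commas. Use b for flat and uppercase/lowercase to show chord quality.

bIII, bVII, bVI

In Ab major the diatonic chords are Ab, Bbm, Cm, Db, Eb, Fm, Gdim. Ab, Fm, Db and Eb are all diatonic. Cb (Cb–Eb–Gb) doesn't fit — on degree 3 Ab major would have Cm (iii). Cb is the degree-3 chord of Ab minor, so it is the borrowed bIII. But Gb (Gb–Bb–Db) is foreign: the diatonic vii° on degree 7 is Gdim, whereas Gb comes from Ab minor. It is labeled bVII. But Fb (Fb–Ab–Cb) is foreign: the diatonic vi on degree 6 is Fm, whereas Fb comes from Ab minor. It is labeled bVI.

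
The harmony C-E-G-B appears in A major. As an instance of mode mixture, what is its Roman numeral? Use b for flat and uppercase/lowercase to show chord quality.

In A major scale degree 3 is C#; C is its lowered form, from A minor. The diatonic chord on degree 3 would be C#m (iii), but C–E–G–B is the major-seventh chord from A minor. As a borrowed chord it is labeled bIIImaj7.

bIIImaj7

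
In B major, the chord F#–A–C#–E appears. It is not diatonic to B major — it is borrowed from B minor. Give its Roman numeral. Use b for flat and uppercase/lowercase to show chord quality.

v7

F# is scale degree 5 in B major. The diatonic chord on degree 5 would be F# (V), but F#–A–C#–E is the minor-seventh chord from B minor. As a borrowed chord it is labeled v7.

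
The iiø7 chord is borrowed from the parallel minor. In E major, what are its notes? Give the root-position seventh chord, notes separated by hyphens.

The root, F#, is scale degree 2 — the same note in E major and E minor; only the chord quality changes. Building the half-diminished-seventh chord from the parallel minor on F#: F#–A–C–E.

F#-A-C-E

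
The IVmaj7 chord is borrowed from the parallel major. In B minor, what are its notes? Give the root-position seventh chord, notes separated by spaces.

E G# B D#

The root, E, is scale degree 4 — the same note in B minor and B major; only the chord quality changes. Stacking thirds in B major on E gives E–G#–B–D#.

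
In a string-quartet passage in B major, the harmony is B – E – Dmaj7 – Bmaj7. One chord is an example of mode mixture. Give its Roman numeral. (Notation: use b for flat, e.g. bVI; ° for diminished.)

bIIImaj7

The diatonic triads in B major are B, C#m, D#m, E, F#, G#m, A#dim. B, E and Bmaj7 are all diatonic. Dmaj7 (D–F#–A–C#) doesn't fit — on degree 3 B major would have D#m (iii). Dmaj7 is the degree-3 chord of B minor, so it is the borrowed bIIImaj7.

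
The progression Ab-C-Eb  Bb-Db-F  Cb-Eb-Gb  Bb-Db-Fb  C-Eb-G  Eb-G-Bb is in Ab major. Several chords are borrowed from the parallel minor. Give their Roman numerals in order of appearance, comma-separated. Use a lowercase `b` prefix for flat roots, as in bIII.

In Ab major the diatonic chords are Ab, Bbm, Cm, Db, Eb, Fm, Gdim. Of the given chords, Ab–C–Eb = Ab, Bb–Db–F = Bbm, C–Eb–G = Cm and Eb–G–Bb = Eb are diatonic. But Cb–Eb–Gb is foreign: the diatonic iii on degree 3 is Cm, whereas Cb comes from Ab minor. It is labeled bIII. Bb–Db–Fb is not: scale degree 2 in Ab major carries Bbm (ii). In Ab minor the chord on that degree is Bbdim, so here it functions as ii°, borrowed from the parallel minor.

bIII, ii°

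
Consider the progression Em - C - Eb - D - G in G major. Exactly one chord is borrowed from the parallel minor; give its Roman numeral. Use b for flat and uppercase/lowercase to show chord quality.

bVI

G major has the diatonic set G, Am, Bm, C, D, Em, F#dim. Em, C, D and G are all diatonic. Eb (Eb–G–Bb) is not: scale degree 6 in G major carries Em (vi). In G minor the chord on that degree is Eb, so here it functions as bVI, borrowed from the parallel minor.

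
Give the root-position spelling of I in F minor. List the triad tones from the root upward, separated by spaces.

I is built on scale degree 1, which is F in both F minor and its parallel. Building the major chord from the parallel major on F: F–A–C.

F A C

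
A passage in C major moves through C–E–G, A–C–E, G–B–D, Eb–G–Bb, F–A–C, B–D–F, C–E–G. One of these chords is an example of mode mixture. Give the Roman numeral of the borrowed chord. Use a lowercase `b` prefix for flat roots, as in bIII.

bIII

C major has the diatonic set C, Dm, Em, F, G, Am, Bdim. C–E–G = C, A–C–E = Am, G–B–D = G, F–A–C = F and B–D–F = Bdim are all diatonic. Eb–G–Bb doesn't fit — on degree 3 C major would have Em (iii). Eb is the degree-3 chord of C minor, so it is the borrowed bIII.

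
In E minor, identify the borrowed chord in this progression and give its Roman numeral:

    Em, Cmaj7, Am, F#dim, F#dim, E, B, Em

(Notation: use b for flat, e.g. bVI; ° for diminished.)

In E minor (with V from harmonic minor) the diatonic chords are Em, F#dim, G, Am, B, C, D. Em, Cmaj7, Am, F#dim and B are all diatonic. E (E–G#–B) is not: scale degree 1 in E minor carries Em (i). In E major the chord on that degree is E, so here it functions as I, borrowed from the parallel major.

I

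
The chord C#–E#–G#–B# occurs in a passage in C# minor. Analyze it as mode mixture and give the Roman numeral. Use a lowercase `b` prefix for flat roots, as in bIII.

The root C# is the diatonic 1st degree of C# minor; the borrowing shows in the chord quality. Diatonically C# minor has C#m (i) on that degree; C#–E#–G#–B# is instead the major-seventh chord native to C# major, so it takes the label Imaj7.

Imaj7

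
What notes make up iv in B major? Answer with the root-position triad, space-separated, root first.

E G B

iv is built on scale degree 4, which is E in both B major and its parallel. Building the minor chord from the parallel minor on E: E–G–B.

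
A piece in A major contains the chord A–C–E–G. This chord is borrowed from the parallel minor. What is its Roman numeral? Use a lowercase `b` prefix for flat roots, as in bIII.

The root A is the diatonic 1st degree of A major; the borrowing shows in the chord quality. The diatonic chord on degree 1 would be A (I), but A–C–E–G is the minor-seventh chord from A minor. As a borrowed chord it is labeled i7.

i7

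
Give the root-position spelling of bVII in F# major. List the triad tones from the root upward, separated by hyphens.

E-G#-B

Scale degree 7 in F# major is E#. bVII uses the lowered form, E, taken from F# minor. Stacking thirds in F# minor on E gives E–G#–B.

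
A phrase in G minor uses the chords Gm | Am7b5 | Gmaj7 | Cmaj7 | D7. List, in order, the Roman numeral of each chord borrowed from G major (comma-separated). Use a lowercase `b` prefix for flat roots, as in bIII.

Imaj7, IVmaj7

The diatonic triads in G minor (with V from harmonic minor) are Gm, Adim, Bb, Cm, D, Eb, F. Gm, Am7b5 and D7 all belong to that set. Gmaj7 (G–B–D–F#) is not: scale degree 1 in G minor carries Gm (i). In G major the chord on that degree is Gmaj7, so here it functions as Imaj7, borrowed from the parallel major. Cmaj7 (C–E–G–B) doesn't fit — on degree 4 G minor would have Cm (iv). Cmaj7 is the degree-4 chord of G major, so it is the borrowed IVmaj7.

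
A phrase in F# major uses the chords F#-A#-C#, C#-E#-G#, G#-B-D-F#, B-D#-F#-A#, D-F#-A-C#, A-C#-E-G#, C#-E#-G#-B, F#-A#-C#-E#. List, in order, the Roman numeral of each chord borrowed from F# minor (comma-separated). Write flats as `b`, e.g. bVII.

iiø7, bVImaj7, bIIImaj7

The diatonic triads in F# major are F#, G#m, A#m, B, C#, D#m, E#dim. F#–A#–C# = F#, C#–E#–G# = C#, B–D#–F#–A# = Bmaj7, C#–E#–G#–B = C#7 and F#–A#–C#–E# = F#maj7 all belong to that set. G#–B–D–F# is not: scale degree 2 in F# major carries G#m (ii). In F# minor the chord on that degree is G#m7b5, so here it functions as iiø7, borrowed from the parallel minor. But D–F#–A–C# is foreign: the diatonic vi on degree 6 is D#m, whereas Dmaj7 comes from F# minor. It is labeled bVImaj7. A–C#–E–G# is not: scale degree 3 in F# major carries A#m (iii). In F# minor the chord on that degree is Amaj7, so here it functions as bIIImaj7, borrowed from the parallel minor.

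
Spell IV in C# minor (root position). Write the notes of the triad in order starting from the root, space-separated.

The root, F#, is scale degree 4 — the same note in C# minor and C# major; only the chord quality changes. Building the major chord from the parallel major on F#: F#–A#–C#.

F# A# C#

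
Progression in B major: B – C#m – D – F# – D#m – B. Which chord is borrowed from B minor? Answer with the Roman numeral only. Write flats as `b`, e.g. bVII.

B major has the diatonic set B, C#m, D#m, E, F#, G#m, A#dim. Of the given chords, B, C#m, F# and D#m are diatonic. D (D–F#–A) is not: scale degree 3 in B major carries D#m (iii). In B minor the chord on that degree is D, so here it functions as bIII, borrowed from the parallel minor.

bIII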